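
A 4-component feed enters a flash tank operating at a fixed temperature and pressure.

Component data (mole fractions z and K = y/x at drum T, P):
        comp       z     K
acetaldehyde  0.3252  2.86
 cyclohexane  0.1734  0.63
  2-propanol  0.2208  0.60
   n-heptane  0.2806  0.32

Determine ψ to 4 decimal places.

ψ = 0.2682

Let ψ = V/F and solve Σ zᵢ(Kᵢ−1)/(1+ψ(Kᵢ−1)) = 0.
Feasibility: ΣzᵢKᵢ = 1.2616, Σzᵢ/Kᵢ = 1.6338 — both > 1, two phases present.
Iterate (Newton) starting at ψ = 0.62:
  ψ = 0.6200: g = -0.24968, g' = -0.7329 → ψ = 0.2794
  ψ = 0.2794: g = -0.00849, g' = -0.7593 → ψ = 0.2682
Converged at ψ = 0.2682.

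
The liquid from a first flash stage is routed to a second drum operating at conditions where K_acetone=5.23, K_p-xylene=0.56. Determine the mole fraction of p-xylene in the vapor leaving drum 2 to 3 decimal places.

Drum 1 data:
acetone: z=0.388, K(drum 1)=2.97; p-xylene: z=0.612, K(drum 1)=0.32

Drum 1:
Rachford–Rice: g(ψ₁) = Σ zᵢ(Kᵢ−1)/(1+ψ₁(Kᵢ−1)) = 0.
g(0) = ΣzᵢKᵢ − 1 = 0.348 and g(1) = 1 − Σzᵢ/Kᵢ = -1.043, so a root lies in (0, 1).
Binary case is linear: z₁(K₁−1)(1+ψ₁(K₂−1)) + z₂(K₂−1)(1+ψ₁(K₁−1)) = 0
⇒ ψ₁ = [z₁(K₁−1)+z₂(K₂−1)] / [−(K₁−1)(K₂−1)] = 0.3482/1.3396 = 0.260
Drum-1 compositions:
  acetone: x = 0.257, y = 0.762
  p-xylene: x = 0.743, y = 0.238
Drum-2 feed = drum-1 liquid: z₂ = (0.2566, 0.7434).
Drum 2:
Binary case is linear: z₁(K₁−1)(1+ψ₂(K₂−1)) + z₂(K₂−1)(1+ψ₂(K₁−1)) = 0
⇒ ψ₂ = [z₁(K₁−1)+z₂(K₂−1)] / [−(K₁−1)(K₂−1)] = 0.7583/1.8612 = 0.407
  acetone: x = 0.094, y = 0.493
  p-xylene: x = 0.906, y = 0.507

y_p-xylene (drum 2) = 0.507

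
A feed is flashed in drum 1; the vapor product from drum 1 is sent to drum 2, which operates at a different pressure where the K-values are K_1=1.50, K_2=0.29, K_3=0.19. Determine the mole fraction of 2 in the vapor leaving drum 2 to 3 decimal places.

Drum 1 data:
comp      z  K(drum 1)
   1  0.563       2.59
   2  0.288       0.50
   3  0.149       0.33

y_2 (drum 2) = 0.081

Drum 1:
Rachford–Rice: g(ψ₁) = Σ zᵢ(Kᵢ−1)/(1+ψ₁(Kᵢ−1)) = 0.
g(0) = ΣzᵢKᵢ − 1 = 0.651 and g(1) = 1 − Σzᵢ/Kᵢ = -0.245, so a root lies in (0, 1).
Newton iteration, ψ₁⁰ = 0.39:
  ψ₁ = 0.390: g = 0.2385, g' = -0.776 → ψ₁ = 0.697
  ψ₁ = 0.697: g = 0.0160, g' = -0.725 → ψ₁ = 0.719
Converged at ψ₁ = 0.719.
Drum-1 compositions:
  1: x = 0.263, y = 0.680
  2: x = 0.450, y = 0.225
  3: x = 0.288, y = 0.095
Drum-2 feed = drum-1 vapor: z₂ = (0.6802, 0.2249, 0.0949).
Drum 2:
Material balance + equilibrium reduce to Σ zᵢ(Kᵢ−1)/(1+ψ₂(Kᵢ−1)) = 0.
Feasibility: ΣzᵢKᵢ = 1.104, Σzᵢ/Kᵢ = 1.728 — both > 1, two phases present.
Newton–Raphson from ψ₂ = 0.5:
  ψ₂ = 0.500: g = -0.1047, g' = -0.557 → ψ₂ = 0.312
  ψ₂ = 0.312: g = -0.0138, g' = -0.426 → ψ₂ = 0.280
  ψ₂ = 0.280: g = -0.0002, g' = -0.411 → ψ₂ = 0.279
Converged at ψ₂ = 0.279.
  1: x = 0.597, y = 0.895
  2: x = 0.280, y = 0.081
  3: x = 0.123, y = 0.023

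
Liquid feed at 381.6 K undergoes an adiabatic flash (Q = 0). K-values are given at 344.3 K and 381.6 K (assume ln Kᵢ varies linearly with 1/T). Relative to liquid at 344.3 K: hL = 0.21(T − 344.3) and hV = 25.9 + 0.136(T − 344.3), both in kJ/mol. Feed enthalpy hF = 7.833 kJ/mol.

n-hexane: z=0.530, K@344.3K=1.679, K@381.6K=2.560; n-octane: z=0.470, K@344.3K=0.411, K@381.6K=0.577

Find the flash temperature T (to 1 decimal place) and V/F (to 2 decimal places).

Adiabatic flash: solve Rachford–Rice at each trial T, then check hF = ψ·hV(T) + (1−ψ)·hL(T).
  T = 344.3 K: K = (1.679, 0.411), RR gives ψ = 0.208, H_out = 5.378 kJ/mol
  T = 381.6 K: K = (2.560, 0.577), RR gives ψ = 0.952, H_out = 29.855 kJ/mol
  T = 363.0 K: K = (2.097, 0.491), RR gives ψ = 0.614, H_out = 18.974 kJ/mol
  T = 353.6 K: K = (1.881, 0.450), RR gives ψ = 0.431, H_out = 12.807 kJ/mol
  T = 349.0 K: K = (1.779, 0.431), RR gives ψ = 0.328, H_out = 9.366 kJ/mol
  T = 346.6 K: K = (1.728, 0.421), RR gives ψ = 0.269, H_out = 7.402 kJ/mol
Linear interpolation between T = 346.6 (H_out = 7.402) and T = 349.0 (H_out = 9.366) on hF = 7.833 gives T ≈ 347.1 K, at which ψ = 0.28.

T = 347.1 K, V/F = 0.28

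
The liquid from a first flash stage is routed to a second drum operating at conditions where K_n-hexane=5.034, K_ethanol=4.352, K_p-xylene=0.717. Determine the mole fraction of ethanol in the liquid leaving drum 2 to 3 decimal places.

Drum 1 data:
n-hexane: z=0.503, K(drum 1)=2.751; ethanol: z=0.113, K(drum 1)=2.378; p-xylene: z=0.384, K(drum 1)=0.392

Drum 1:
Material balance + equilibrium reduce to Σ zᵢ(Kᵢ−1)/(1+ψ₁(Kᵢ−1)) = 0.
Feasibility: ΣzᵢKᵢ = 1.803, Σzᵢ/Kᵢ = 1.210 — both > 1, two phases present.
Newton iteration, ψ₁⁰ = 0.5:
  ψ₁ = 0.500: g = 0.2264, g' = -0.807 → ψ₁ = 0.781
  ψ₁ = 0.781: g = 0.0028, g' = -0.839 → ψ₁ = 0.784
Converged at ψ₁ = 0.784.
Drum-1 compositions:
  n-hexane: x = 0.212, y = 0.583
  ethanol: x = 0.054, y = 0.129
  p-xylene: x = 0.734, y = 0.288
Drum-2 feed = drum-1 liquid: z₂ = (0.2120, 0.0543, 0.7337).
Drum 2:
Material balance + equilibrium reduce to Σ zᵢ(Kᵢ−1)/(1+ψ₂(Kᵢ−1)) = 0.
Check two-phase: ΣzᵢKᵢ = 1.830 > 1 and Σzᵢ/Kᵢ = 1.078 > 1, so g(0) = 0.830 > 0 and g(1) = -0.078 < 0.
Newton iteration, ψ₂⁰ = 0.5:
  ψ₂ = 0.500: g = 0.1097, g' = -0.544 → ψ₂ = 0.702
  ψ₂ = 0.702: g = 0.0185, g' = -0.381 → ψ₂ = 0.750
  ψ₂ = 0.750: g = 0.0006, g' = -0.357 → ψ₂ = 0.752
Converged at ψ₂ = 0.752.
  n-hexane: x = 0.053, y = 0.265
  ethanol: x = 0.015, y = 0.067
  p-xylene: x = 0.932, y = 0.668

x_ethanol (drum 2) = 0.015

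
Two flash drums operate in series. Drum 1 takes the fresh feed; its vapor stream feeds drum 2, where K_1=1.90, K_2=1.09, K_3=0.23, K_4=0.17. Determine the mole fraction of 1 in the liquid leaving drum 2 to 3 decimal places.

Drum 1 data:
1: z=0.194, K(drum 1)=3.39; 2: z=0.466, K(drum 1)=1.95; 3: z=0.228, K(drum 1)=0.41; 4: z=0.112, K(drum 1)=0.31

Drum 1:
Rachford–Rice: g(ψ₁) = Σ zᵢ(Kᵢ−1)/(1+ψ₁(Kᵢ−1)) = 0.
Feasibility: ΣzᵢKᵢ = 1.695, Σzᵢ/Kᵢ = 1.214 — both > 1, two phases present.
Newton iteration, ψ₁⁰ = 0.5:
  ψ₁ = 0.500: g = 0.2026, g' = -0.707 → ψ₁ = 0.786
  ψ₁ = 0.786: g = -0.0055, g' = -0.803 → ψ₁ = 0.780
Converged at ψ₁ = 0.780.
Drum-1 compositions:
  1: x = 0.068, y = 0.230
  2: x = 0.268, y = 0.522
  3: x = 0.422, y = 0.173
  4: x = 0.242, y = 0.075
Drum-2 feed = drum-1 vapor: z₂ = (0.2297, 0.5221, 0.1731, 0.0751).
Drum 2:
Rachford–Rice: g(ψ₂) = Σ zᵢ(Kᵢ−1)/(1+ψ₂(Kᵢ−1)) = 0.
Check two-phase: ΣzᵢKᵢ = 1.058 > 1 and Σzᵢ/Kᵢ = 1.794 > 1, so g(0) = 0.058 > 0 and g(1) = -0.794 < 0.
Newton–Raphson from ψ₂ = 0.44:
  ψ₂ = 0.440: g = -0.1065, g' = -0.463 → ψ₂ = 0.210
  ψ₂ = 0.210: g = -0.0144, g' = -0.358 → ψ₂ = 0.169
Converged at ψ₂ = 0.169.
  1: x = 0.199, y = 0.379
  2: x = 0.514, y = 0.561
  3: x = 0.199, y = 0.046
  4: x = 0.087, y = 0.015

x_1 (drum 2) = 0.199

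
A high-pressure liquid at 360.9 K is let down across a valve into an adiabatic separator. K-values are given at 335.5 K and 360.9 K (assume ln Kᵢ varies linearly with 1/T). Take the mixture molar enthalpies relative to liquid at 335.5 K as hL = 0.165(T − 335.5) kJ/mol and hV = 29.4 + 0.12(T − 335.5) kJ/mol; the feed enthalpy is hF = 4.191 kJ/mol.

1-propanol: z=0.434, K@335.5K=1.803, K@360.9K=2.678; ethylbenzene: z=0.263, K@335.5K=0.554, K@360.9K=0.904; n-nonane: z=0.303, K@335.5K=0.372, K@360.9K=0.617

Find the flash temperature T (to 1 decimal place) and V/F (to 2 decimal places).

Adiabatic flash: solve Rachford–Rice at each trial T, then check hF = ψ·hV(T) + (1−ψ)·hL(T).
  T = 335.5 K: K = (1.803, 0.554, 0.372), RR gives ψ = 0.093, H_out = 2.722 kJ/mol
  T = 360.9 K: K = (2.678, 0.904, 0.617), RR gives ψ = 1.000, H_out = 32.448 kJ/mol
  T = 348.2 K: K = (2.213, 0.714, 0.484), RR gives ψ = 0.569, H_out = 18.503 kJ/mol
  T = 341.9 K: K = (2.003, 0.631, 0.426), RR gives ψ = 0.334, H_out = 10.783 kJ/mol
  T = 338.7 K: K = (1.901, 0.592, 0.398), RR gives ψ = 0.216, H_out = 6.850 kJ/mol
  T = 337.1 K: K = (1.852, 0.573, 0.385), RR gives ψ = 0.155, H_out = 4.820 kJ/mol
Linear interpolation between T = 335.5 (H_out = 2.722) and T = 337.1 (H_out = 4.820) on hF = 4.191 gives T ≈ 336.6 K, at which ψ = 0.14.

T = 336.6 K, V/F = 0.14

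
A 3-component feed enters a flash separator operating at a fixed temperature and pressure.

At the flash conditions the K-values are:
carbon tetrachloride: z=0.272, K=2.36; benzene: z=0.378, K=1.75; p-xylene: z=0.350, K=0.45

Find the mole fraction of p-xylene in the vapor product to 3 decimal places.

Let β = V/F and solve Σ zᵢ(Kᵢ−1)/(1+β(Kᵢ−1)) = 0.
Check two-phase: ΣzᵢKᵢ = 1.461 > 1 and Σzᵢ/Kᵢ = 1.109 > 1, so g(0) = 0.461 > 0 and g(1) = -0.109 < 0.
Newton–Raphson from β = 0.52:
  β = 0.520: g = 0.1510, g' = -0.490 → β = 0.828
  β = 0.828: g = -0.0046, g' = -0.549 → β = 0.820
Converged at β = 0.820.
Compositions from xᵢ = zᵢ/(1+β(Kᵢ−1)), yᵢ = Kᵢxᵢ:
  carbon tetrachloride: x = 0.129, y = 0.304
  benzene: x = 0.234, y = 0.410
  p-xylene: x = 0.637, y = 0.287

y_p-xylene = 0.287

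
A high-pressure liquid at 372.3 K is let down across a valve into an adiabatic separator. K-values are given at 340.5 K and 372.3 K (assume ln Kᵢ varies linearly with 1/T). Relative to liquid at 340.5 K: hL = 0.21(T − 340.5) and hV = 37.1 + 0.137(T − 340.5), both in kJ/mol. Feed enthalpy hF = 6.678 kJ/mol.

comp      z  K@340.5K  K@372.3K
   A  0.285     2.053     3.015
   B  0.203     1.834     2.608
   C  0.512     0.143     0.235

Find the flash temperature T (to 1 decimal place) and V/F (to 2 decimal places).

T = 348.1 K, V/F = 0.14

Adiabatic flash: solve Rachford–Rice at each trial T, then check hF = ψ·hV(T) + (1−ψ)·hL(T).
  T = 340.5 K: K = (2.053, 1.834, 0.143), RR gives ψ = 0.037, H_out = 1.370 kJ/mol
  T = 372.3 K: K = (3.015, 2.608, 0.235), RR gives ψ = 0.359, H_out = 19.170 kJ/mol
  T = 356.4 K: K = (2.509, 2.204, 0.185), RR gives ψ = 0.228, H_out = 11.519 kJ/mol
  T = 348.4 K: K = (2.274, 2.014, 0.163), RR gives ψ = 0.143, H_out = 6.884 kJ/mol
  T = 344.4 K: K = (2.160, 1.922, 0.153), RR gives ψ = 0.093, H_out = 4.239 kJ/mol
  T = 346.4 K: K = (2.217, 1.967, 0.158), RR gives ψ = 0.119, H_out = 5.594 kJ/mol
Linear interpolation between T = 346.4 (H_out = 5.594) and T = 348.4 (H_out = 6.884) on hF = 6.678 gives T ≈ 348.1 K, at which ψ = 0.14.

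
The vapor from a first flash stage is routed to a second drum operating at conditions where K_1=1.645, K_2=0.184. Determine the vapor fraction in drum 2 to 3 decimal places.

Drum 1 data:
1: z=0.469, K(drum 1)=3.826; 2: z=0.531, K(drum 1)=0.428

V/F (drum 2) = 0.237

Drum 1:
Let ψ₁ = V/F and solve Σ zᵢ(Kᵢ−1)/(1+ψ₁(Kᵢ−1)) = 0.
Check two-phase: ΣzᵢKᵢ = 2.022 > 1 and Σzᵢ/Kᵢ = 1.363 > 1, so g(0) = 1.022 > 0 and g(1) = -0.363 < 0.
Newton–Raphson from ψ₁ = 0.5:
  ψ₁ = 0.500: g = 0.1239, g' = -0.984 → ψ₁ = 0.626
  ψ₁ = 0.626: g = 0.0056, g' = -0.910 → ψ₁ = 0.632
Converged at ψ₁ = 0.632.
Drum-1 compositions:
  1: x = 0.168, y = 0.644
  2: x = 0.832, y = 0.356
Drum-2 feed = drum-1 vapor: z₂ = (0.6440, 0.3560).
Drum 2:
Let ψ₂ = V/F and solve Σ zᵢ(Kᵢ−1)/(1+ψ₂(Kᵢ−1)) = 0.
Check two-phase: ΣzᵢKᵢ = 1.125 > 1 and Σzᵢ/Kᵢ = 2.326 > 1, so g(0) = 0.125 > 0 and g(1) = -1.326 < 0.
Binary case is linear: z₁(K₁−1)(1+ψ₂(K₂−1)) + z₂(K₂−1)(1+ψ₂(K₁−1)) = 0
⇒ ψ₂ = [z₁(K₁−1)+z₂(K₂−1)] / [−(K₁−1)(K₂−1)] = 0.1250/0.5263 = 0.237
  1: x = 0.559, y = 0.919
  2: x = 0.441, y = 0.081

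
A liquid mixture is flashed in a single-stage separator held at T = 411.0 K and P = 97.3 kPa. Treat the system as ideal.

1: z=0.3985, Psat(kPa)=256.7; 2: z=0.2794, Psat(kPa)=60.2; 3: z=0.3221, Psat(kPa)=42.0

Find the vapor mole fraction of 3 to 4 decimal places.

Raoult's law: Kᵢ = Pᵢˢᵃᵗ/P = Pᵢˢᵃᵗ/97.3.
  K_1 = 256.7/97.3 = 2.638232, K_2 = 60.2/97.3 = 0.618705, K_3 = 42.0/97.3 = 0.431655
Material balance + equilibrium reduce to Σ zᵢ(Kᵢ−1)/(1+ψ(Kᵢ−1)) = 0.
Feasibility: ΣzᵢKᵢ = 1.3632, Σzᵢ/Kᵢ = 1.3488 — both > 1, two phases present.
Newton–Raphson from ψ = 0.5:
  ψ = 0.5000: g = -0.02849, g' = -0.5883 → ψ = 0.4516
  ψ = 0.4516: g = 0.00028, g' = -0.6009 → ψ = 0.4520
Converged at ψ = 0.4520.
Compositions from xᵢ = zᵢ/(1+ψ(Kᵢ−1)), yᵢ = Kᵢxᵢ:
  1: x = 0.2290, y = 0.6040
  2: x = 0.3376, y = 0.2089
  3: x = 0.4335, y = 0.1871

y_3 = 0.1871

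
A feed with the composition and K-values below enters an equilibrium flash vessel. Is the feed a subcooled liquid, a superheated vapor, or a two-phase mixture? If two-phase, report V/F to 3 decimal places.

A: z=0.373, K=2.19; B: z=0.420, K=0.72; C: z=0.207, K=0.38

two-phase, V/F = 0.394

ΣzᵢKᵢ = 1.198; Σzᵢ/Kᵢ = 1.298.
Both exceed 1, so a two-phase solution exists.
Material balance + equilibrium reduce to Σ zᵢ(Kᵢ−1)/(1+ψ(Kᵢ−1)) = 0.
Newton–Raphson from ψ = 0.54:
  ψ = 0.540: g = -0.0613, g' = -0.421 → ψ = 0.395
  ψ = 0.395: g = -0.0001, g' = -0.426 → ψ = 0.394
Converged at ψ = 0.394.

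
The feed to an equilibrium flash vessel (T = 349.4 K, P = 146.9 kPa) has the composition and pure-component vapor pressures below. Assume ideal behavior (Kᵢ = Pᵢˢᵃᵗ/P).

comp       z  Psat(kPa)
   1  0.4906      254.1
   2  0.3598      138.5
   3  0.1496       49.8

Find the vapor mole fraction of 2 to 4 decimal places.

Raoult's law: Kᵢ = Pᵢˢᵃᵗ/P = Pᵢˢᵃᵗ/146.9.
  K_1 = 254.1/146.9 = 1.729748, K_2 = 138.5/146.9 = 0.942818, K_3 = 49.8/146.9 = 0.339006
Rachford–Rice: g(ψ) = Σ zᵢ(Kᵢ−1)/(1+ψ(Kᵢ−1)) = 0.
Feasibility: ΣzᵢKᵢ = 1.2386, Σzᵢ/Kᵢ = 1.1065 — both > 1, two phases present.
Newton–Raphson from ψ = 0.4:
  ψ = 0.4000: g = 0.12164, g' = -0.2786 → ψ = 0.8367
  ψ = 0.8367: g = -0.02055, g' = -0.4292 → ψ = 0.7888
  ψ = 0.7888: g = -0.00093, g' = -0.3919 → ψ = 0.7864
Converged at ψ = 0.7864.
Compositions from xᵢ = zᵢ/(1+ψ(Kᵢ−1)), yᵢ = Kᵢxᵢ:
  1: x = 0.3117, y = 0.5392
  2: x = 0.3767, y = 0.3552
  3: x = 0.3115, y = 0.1056

y_2 = 0.3552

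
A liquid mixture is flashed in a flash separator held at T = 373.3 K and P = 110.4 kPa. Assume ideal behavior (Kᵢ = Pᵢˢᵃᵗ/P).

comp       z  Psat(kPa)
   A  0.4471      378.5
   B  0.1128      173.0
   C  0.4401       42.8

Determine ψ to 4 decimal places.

Raoult's law: Kᵢ = Pᵢˢᵃᵗ/P = Pᵢˢᵃᵗ/110.4.
  K_A = 378.5/110.4 = 3.428442, K_B = 173.0/110.4 = 1.567029, K_C = 42.8/110.4 = 0.387681
Iterate (Newton) starting at ψ = 0.47:
  ψ = 0.4700: g = 0.17917, g' = -0.9229 → ψ = 0.6641
  ψ = 0.6641: g = 0.00784, g' = -0.8741 → ψ = 0.6731
Converged at ψ = 0.6731.

ψ = 0.6731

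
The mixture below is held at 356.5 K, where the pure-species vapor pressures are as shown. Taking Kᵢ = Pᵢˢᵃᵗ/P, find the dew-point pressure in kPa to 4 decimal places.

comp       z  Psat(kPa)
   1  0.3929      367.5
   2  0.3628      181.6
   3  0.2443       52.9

At the dew point ψ → 1, so Σzᵢ/Kᵢ = 1 with Kᵢ = Pᵢˢᵃᵗ/P ⇒ 1/P = Σzᵢ/Pᵢˢᵃᵗ.
1/P = 0.3929/367.5 + 0.3628/181.6 + 0.2443/52.9 = 0.0076851 ⇒ P = 130.1226 kPa

Pdew = 130.1226 kPa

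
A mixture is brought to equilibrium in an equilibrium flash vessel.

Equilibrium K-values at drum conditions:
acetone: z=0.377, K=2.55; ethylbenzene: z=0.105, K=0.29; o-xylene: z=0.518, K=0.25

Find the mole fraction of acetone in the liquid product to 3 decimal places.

Material balance + equilibrium reduce to Σ zᵢ(Kᵢ−1)/(1+β(Kᵢ−1)) = 0.
g(0) = ΣzᵢKᵢ − 1 = 0.121 and g(1) = 1 − Σzᵢ/Kᵢ = -1.582, so a root lies in (0, 1).
Newton iteration, β⁰ = 0.33:
  β = 0.330: g = -0.2270, g' = -1.001 → β = 0.103
  β = 0.103: g = 0.0022, g' = -1.077 → β = 0.105
Converged at β = 0.105.
Compositions from xᵢ = zᵢ/(1+β(Kᵢ−1)), yᵢ = Kᵢxᵢ:
  acetone: x = 0.324, y = 0.826
  ethylbenzene: x = 0.113, y = 0.033
  o-xylene: x = 0.562, y = 0.141

x_acetone = 0.324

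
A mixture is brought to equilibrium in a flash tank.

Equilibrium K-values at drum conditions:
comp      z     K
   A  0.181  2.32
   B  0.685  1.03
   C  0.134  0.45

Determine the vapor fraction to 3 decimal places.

Rachford–Rice: g(ψ) = Σ zᵢ(Kᵢ−1)/(1+ψ(Kᵢ−1)) = 0.
Feasibility: ΣzᵢKᵢ = 1.186, Σzᵢ/Kᵢ = 1.041 — both > 1, two phases present.
Iterate (Newton) starting at ψ = 0.36:
  ψ = 0.360: g = 0.0904, g' = -0.209 → ψ = 0.793
  ψ = 0.793: g = 0.0060, g' = -0.203 → ψ = 0.823
Converged at ψ = 0.823.

ψ = 0.823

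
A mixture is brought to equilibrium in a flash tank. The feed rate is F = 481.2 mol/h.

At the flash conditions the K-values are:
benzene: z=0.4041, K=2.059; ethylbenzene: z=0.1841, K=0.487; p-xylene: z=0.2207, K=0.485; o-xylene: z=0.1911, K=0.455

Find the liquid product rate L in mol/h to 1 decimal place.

L = 380.9 mol/h

Let β = V/F and solve Σ zᵢ(Kᵢ−1)/(1+β(Kᵢ−1)) = 0.
g(0) = ΣzᵢKᵢ − 1 = 0.1157 and g(1) = 1 − Σzᵢ/Kᵢ = -0.4493, so a root lies in (0, 1).
Newton iteration, β⁰ = 0.55:
  β = 0.5500: g = -0.16844, g' = -0.5047 → β = 0.2162
  β = 0.2162: g = -0.00399, g' = -0.5084 → β = 0.2084
Converged at β = 0.2084.
Then V = β·F = 0.2084·481.2 = 100.3 mol/h and L = F − V = 380.9 mol/h.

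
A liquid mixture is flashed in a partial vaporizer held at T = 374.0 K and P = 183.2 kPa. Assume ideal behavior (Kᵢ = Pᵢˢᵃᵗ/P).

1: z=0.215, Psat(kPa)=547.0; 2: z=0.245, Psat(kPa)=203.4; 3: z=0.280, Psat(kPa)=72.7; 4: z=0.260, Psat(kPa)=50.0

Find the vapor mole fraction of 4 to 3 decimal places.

y_4 = 0.076

Raoult's law: Kᵢ = Pᵢˢᵃᵗ/P = Pᵢˢᵃᵗ/183.2.
  K_1 = 547.0/183.2 = 2.98581, K_2 = 203.4/183.2 = 1.11026, K_3 = 72.7/183.2 = 0.39683, K_4 = 50.0/183.2 = 0.27293
Rachford–Rice: g(ψ) = Σ zᵢ(Kᵢ−1)/(1+ψ(Kᵢ−1)) = 0.
g(0) = ΣzᵢKᵢ − 1 = 0.096 and g(1) = 1 − Σzᵢ/Kᵢ = -0.951, so a root lies in (0, 1).
Newton–Raphson from ψ = 0.37:
  ψ = 0.370: g = -0.2039, g' = -0.711 → ψ = 0.083
  ψ = 0.083: g = 0.0144, g' = -0.896 → ψ = 0.099
Converged at ψ = 0.099.
Compositions from xᵢ = zᵢ/(1+ψ(Kᵢ−1)), yᵢ = Kᵢxᵢ:
  1: x = 0.180, y = 0.536
  2: x = 0.242, y = 0.269
  3: x = 0.298, y = 0.118
  4: x = 0.280, y = 0.076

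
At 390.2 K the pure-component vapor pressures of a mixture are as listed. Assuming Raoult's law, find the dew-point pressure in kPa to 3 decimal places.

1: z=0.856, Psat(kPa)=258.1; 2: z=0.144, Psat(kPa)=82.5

At the dew point ψ → 1, so Σzᵢ/Kᵢ = 1 with Kᵢ = Pᵢˢᵃᵗ/P ⇒ 1/P = Σzᵢ/Pᵢˢᵃᵗ.
1/P = 0.856/258.1 + 0.144/82.5 = 0.005062 ⇒ P = 197.550 kPa

Pdew = 197.550 kPa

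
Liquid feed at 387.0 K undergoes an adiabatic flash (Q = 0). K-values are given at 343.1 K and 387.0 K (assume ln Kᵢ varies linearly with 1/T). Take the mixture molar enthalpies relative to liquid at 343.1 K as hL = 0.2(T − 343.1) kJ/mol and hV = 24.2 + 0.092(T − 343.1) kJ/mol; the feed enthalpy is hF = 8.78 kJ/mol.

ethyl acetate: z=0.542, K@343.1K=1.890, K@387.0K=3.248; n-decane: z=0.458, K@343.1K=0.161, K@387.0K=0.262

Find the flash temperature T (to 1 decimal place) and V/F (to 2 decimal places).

Adiabatic flash: solve Rachford–Rice at each trial T, then check hF = ψ·hV(T) + (1−ψ)·hL(T).
  T = 343.1 K: K = (1.890, 0.161), RR gives ψ = 0.131, H_out = 3.180 kJ/mol
  T = 387.0 K: K = (3.248, 0.262), RR gives ψ = 0.531, H_out = 19.106 kJ/mol
  T = 365.1 K: K = (2.520, 0.209), RR gives ψ = 0.383, H_out = 12.769 kJ/mol
  T = 354.1 K: K = (2.192, 0.184), RR gives ψ = 0.280, H_out = 8.643 kJ/mol
  T = 359.6 K: K = (2.353, 0.196), RR gives ψ = 0.336, H_out = 10.824 kJ/mol
  T = 356.9 K: K = (2.273, 0.190), RR gives ψ = 0.309, H_out = 9.787 kJ/mol
  T = 355.5 K: K = (2.232, 0.187), RR gives ψ = 0.295, H_out = 9.225 kJ/mol
Linear interpolation between T = 354.1 (H_out = 8.643) and T = 355.5 (H_out = 9.225) on hF = 8.78 gives T ≈ 354.4 K, at which ψ = 0.28.

T = 354.4 K, V/F = 0.28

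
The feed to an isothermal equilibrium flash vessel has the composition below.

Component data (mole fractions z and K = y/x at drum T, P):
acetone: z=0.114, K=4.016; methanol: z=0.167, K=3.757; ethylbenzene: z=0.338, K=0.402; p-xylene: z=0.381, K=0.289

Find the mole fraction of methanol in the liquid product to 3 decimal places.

x_methanol = 0.113

Iterate (Newton) starting at β = 0.59:
  β = 0.590: g = -0.4800, g' = -1.178 → β = 0.183
  β = 0.183: g = -0.0103, g' = -1.399 → β = 0.175
Converged at β = 0.175.
Compositions from xᵢ = zᵢ/(1+β(Kᵢ−1)), yᵢ = Kᵢxᵢ:
  acetone: x = 0.075, y = 0.299
  methanol: x = 0.113, y = 0.423
  ethylbenzene: x = 0.378, y = 0.152
  p-xylene: x = 0.435, y = 0.126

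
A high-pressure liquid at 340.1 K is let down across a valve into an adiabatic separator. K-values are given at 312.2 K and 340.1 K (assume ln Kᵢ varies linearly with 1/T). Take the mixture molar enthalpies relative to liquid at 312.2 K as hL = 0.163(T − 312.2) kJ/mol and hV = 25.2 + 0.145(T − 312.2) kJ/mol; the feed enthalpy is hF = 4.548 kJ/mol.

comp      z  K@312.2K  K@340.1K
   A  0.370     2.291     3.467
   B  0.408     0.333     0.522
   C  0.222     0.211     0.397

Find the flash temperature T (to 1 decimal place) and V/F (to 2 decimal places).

Adiabatic flash: solve Rachford–Rice at each trial T, then check hF = ψ·hV(T) + (1−ψ)·hL(T).
  T = 312.2 K: K = (2.291, 0.333, 0.211), RR gives ψ = 0.033, H_out = 0.833 kJ/mol
  T = 340.1 K: K = (3.467, 0.522, 0.397), RR gives ψ = 0.450, H_out = 15.673 kJ/mol
  T = 326.1 K: K = (2.841, 0.421, 0.293), RR gives ψ = 0.249, H_out = 8.489 kJ/mol
  T = 319.1 K: K = (2.555, 0.375, 0.249), RR gives ψ = 0.147, H_out = 4.816 kJ/mol
  T = 315.6 K: K = (2.419, 0.353, 0.229), RR gives ψ = 0.092, H_out = 2.859 kJ/mol
  T = 317.4 K: K = (2.489, 0.364, 0.239), RR gives ψ = 0.121, H_out = 3.879 kJ/mol
Linear interpolation between T = 317.4 (H_out = 3.879) and T = 319.1 (H_out = 4.816) on hF = 4.548 gives T ≈ 318.6 K, at which ψ = 0.14.

T = 318.6 K, V/F = 0.14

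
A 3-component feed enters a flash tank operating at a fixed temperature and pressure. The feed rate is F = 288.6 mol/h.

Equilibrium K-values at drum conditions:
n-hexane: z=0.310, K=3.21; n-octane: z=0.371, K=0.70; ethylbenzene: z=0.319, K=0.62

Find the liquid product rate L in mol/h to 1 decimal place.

L = 114.2 mol/h

Let β = V/F and solve Σ zᵢ(Kᵢ−1)/(1+β(Kᵢ−1)) = 0.
Feasibility: ΣzᵢKᵢ = 1.453, Σzᵢ/Kᵢ = 1.141 — both > 1, two phases present.
Newton–Raphson from β = 0.5:
  β = 0.500: g = 0.0449, g' = -0.458 → β = 0.598
  β = 0.598: g = 0.0026, g' = -0.408 → β = 0.604
Converged at β = 0.604.
Then V = β·F = 0.6044·288.6 = 174.4 mol/h and L = F − V = 114.2 mol/h.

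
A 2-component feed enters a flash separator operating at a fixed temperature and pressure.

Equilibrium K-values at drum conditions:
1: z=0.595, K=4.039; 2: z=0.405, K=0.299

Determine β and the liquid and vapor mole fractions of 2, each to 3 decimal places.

Material balance + equilibrium reduce to Σ zᵢ(Kᵢ−1)/(1+β(Kᵢ−1)) = 0.
Feasibility: ΣzᵢKᵢ = 2.524, Σzᵢ/Kᵢ = 1.502 — both > 1, two phases present.
Iterate (Newton) starting at β = 0.5:
  β = 0.500: g = 0.2806, g' = -1.337 → β = 0.710
  β = 0.710: g = 0.0077, g' = -1.340 → β = 0.716
Converged at β = 0.716.
Compositions from xᵢ = zᵢ/(1+β(Kᵢ−1)), yᵢ = Kᵢxᵢ:
  1: x = 0.187, y = 0.757
  2: x = 0.813, y = 0.243

β = 0.716, x_2 = 0.813, y_2 = 0.243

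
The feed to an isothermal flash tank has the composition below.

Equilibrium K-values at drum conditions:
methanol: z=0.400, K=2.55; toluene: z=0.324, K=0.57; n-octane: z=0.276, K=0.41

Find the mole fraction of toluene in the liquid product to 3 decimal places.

x_toluene = 0.392

Newton–Raphson from ψ = 0.5:
  ψ = 0.500: g = -0.0592, g' = -0.596 → ψ = 0.401
  ψ = 0.401: g = 0.0009, g' = -0.618 → ψ = 0.402
Converged at ψ = 0.402.
Compositions from xᵢ = zᵢ/(1+ψ(Kᵢ−1)), yᵢ = Kᵢxᵢ:
  methanol: x = 0.246, y = 0.628
  toluene: x = 0.392, y = 0.223
  n-octane: x = 0.362, y = 0.148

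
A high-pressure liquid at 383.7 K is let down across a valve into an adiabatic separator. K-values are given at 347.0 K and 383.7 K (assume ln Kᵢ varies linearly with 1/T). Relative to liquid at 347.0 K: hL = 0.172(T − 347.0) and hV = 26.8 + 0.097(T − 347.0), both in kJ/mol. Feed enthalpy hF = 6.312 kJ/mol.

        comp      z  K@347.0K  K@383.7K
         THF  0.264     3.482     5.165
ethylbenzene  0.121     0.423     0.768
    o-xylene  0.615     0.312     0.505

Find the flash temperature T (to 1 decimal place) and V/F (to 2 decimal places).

Adiabatic flash: solve Rachford–Rice at each trial T, then check hF = ψ·hV(T) + (1−ψ)·hL(T).
  T = 347.0 K: K = (3.482, 0.423, 0.312), RR gives ψ = 0.098, H_out = 2.614 kJ/mol
  T = 383.7 K: K = (5.165, 0.768, 0.505), RR gives ψ = 0.402, H_out = 15.983 kJ/mol
  T = 365.4 K: K = (4.285, 0.579, 0.402), RR gives ψ = 0.239, H_out = 9.243 kJ/mol
  T = 356.2 K: K = (3.873, 0.497, 0.355), RR gives ψ = 0.168, H_out = 5.978 kJ/mol
  T = 360.8 K: K = (4.077, 0.537, 0.378), RR gives ψ = 0.203, H_out = 7.614 kJ/mol
  T = 358.5 K: K = (3.974, 0.517, 0.367), RR gives ψ = 0.186, H_out = 6.798 kJ/mol
Linear interpolation between T = 356.2 (H_out = 5.978) and T = 358.5 (H_out = 6.798) on hF = 6.312 gives T ≈ 357.1 K, at which ψ = 0.18.

T = 357.1 K, V/F = 0.18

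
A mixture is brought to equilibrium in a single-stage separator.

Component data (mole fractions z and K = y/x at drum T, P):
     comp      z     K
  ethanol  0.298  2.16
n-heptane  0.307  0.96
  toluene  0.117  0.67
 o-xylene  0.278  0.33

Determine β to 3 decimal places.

β = 0.227

Let β = V/F and solve Σ zᵢ(Kᵢ−1)/(1+β(Kᵢ−1)) = 0.
Check two-phase: ΣzᵢKᵢ = 1.109 > 1 and Σzᵢ/Kᵢ = 1.475 > 1, so g(0) = 0.109 > 0 and g(1) = -0.475 < 0.
Newton iteration, β⁰ = 0.37:
  β = 0.370: g = -0.0622, g' = -0.434 → β = 0.227
Converged at β = 0.227.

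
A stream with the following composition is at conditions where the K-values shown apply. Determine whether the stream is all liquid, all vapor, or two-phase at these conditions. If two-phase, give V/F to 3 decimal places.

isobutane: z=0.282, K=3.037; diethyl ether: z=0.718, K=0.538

ΣzᵢKᵢ = 1.243; Σzᵢ/Kᵢ = 1.427.
Both exceed 1, so a two-phase solution exists.
Iterate (Newton) starting at ψ = 0.5:
  ψ = 0.500: g = -0.1468, g' = -0.546 → ψ = 0.231
  ψ = 0.231: g = 0.0190, g' = -0.733 → ψ = 0.257
  ψ = 0.257: g = 0.0004, g' = -0.701 → ψ = 0.258
Converged at ψ = 0.258.

two-phase, V/F = 0.258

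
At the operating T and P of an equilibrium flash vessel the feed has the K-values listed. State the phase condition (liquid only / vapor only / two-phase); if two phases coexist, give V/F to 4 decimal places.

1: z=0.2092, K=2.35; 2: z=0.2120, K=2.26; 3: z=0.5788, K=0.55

two-phase, V/F = 0.4922

ΣzᵢKᵢ = 1.2891; Σzᵢ/Kᵢ = 1.2352.
Both exceed 1, so a two-phase solution exists.
Material balance + equilibrium reduce to Σ zᵢ(Kᵢ−1)/(1+ψ(Kᵢ−1)) = 0.
Iterate (Newton) starting at ψ = 0.3:
  ψ = 0.3000: g = 0.09375, g' = -0.5270 → ψ = 0.4779
  ψ = 0.4779: g = 0.00658, g' = -0.4622 → ψ = 0.4921
  ψ = 0.4921: g = 0.00002, g' = -0.4592 → ψ = 0.4922
Converged at ψ = 0.4922.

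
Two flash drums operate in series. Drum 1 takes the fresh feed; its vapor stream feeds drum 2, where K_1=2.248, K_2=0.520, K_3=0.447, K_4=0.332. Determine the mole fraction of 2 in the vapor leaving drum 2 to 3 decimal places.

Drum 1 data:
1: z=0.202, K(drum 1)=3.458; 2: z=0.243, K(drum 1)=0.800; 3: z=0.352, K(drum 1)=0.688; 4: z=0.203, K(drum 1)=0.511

Drum 1:
Rachford–Rice: g(ψ₁) = Σ zᵢ(Kᵢ−1)/(1+ψ₁(Kᵢ−1)) = 0.
g(0) = ΣzᵢKᵢ − 1 = 0.239 and g(1) = 1 − Σzᵢ/Kᵢ = -0.271, so a root lies in (0, 1).
Iterate (Newton) starting at ψ₁ = 0.68:
  ψ₁ = 0.680: g = -0.1585, g' = -0.348 → ψ₁ = 0.225
  ψ₁ = 0.225: g = 0.0393, g' = -0.618 → ψ₁ = 0.288
  ψ₁ = 0.288: g = 0.0027, g' = -0.536 → ψ₁ = 0.293
  ψ₁ = 0.293: g = 0.0000, g' = -0.531 → ψ₁ = 0.294
Converged at ψ₁ = 0.294.
Drum-1 compositions:
  1: x = 0.117, y = 0.406
  2: x = 0.258, y = 0.207
  3: x = 0.387, y = 0.267
  4: x = 0.237, y = 0.121
Drum-2 feed = drum-1 vapor: z₂ = (0.4058, 0.2065, 0.2666, 0.1211).
Drum 2:
Iterate (Newton) starting at ψ₂ = 0.5:
  ψ₂ = 0.500: g = -0.1439, g' = -0.600 → ψ₂ = 0.260
  ψ₂ = 0.260: g = -0.0011, g' = -0.613 → ψ₂ = 0.258
Converged at ψ₂ = 0.258.
  1: x = 0.307, y = 0.690
  2: x = 0.236, y = 0.123
  3: x = 0.311, y = 0.139
  4: x = 0.146, y = 0.049

y_2 (drum 2) = 0.123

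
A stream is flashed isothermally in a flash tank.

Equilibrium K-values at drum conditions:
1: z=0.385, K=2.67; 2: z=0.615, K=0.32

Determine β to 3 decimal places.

Rachford–Rice: g(β) = Σ zᵢ(Kᵢ−1)/(1+β(Kᵢ−1)) = 0.
Feasibility: ΣzᵢKᵢ = 1.225, Σzᵢ/Kᵢ = 2.066 — both > 1, two phases present.
Newton–Raphson from β = 0.56:
  β = 0.560: g = -0.3431, g' = -1.028 → β = 0.226
  β = 0.226: g = -0.0277, g' = -0.963 → β = 0.198
Converged at β = 0.198.

β = 0.198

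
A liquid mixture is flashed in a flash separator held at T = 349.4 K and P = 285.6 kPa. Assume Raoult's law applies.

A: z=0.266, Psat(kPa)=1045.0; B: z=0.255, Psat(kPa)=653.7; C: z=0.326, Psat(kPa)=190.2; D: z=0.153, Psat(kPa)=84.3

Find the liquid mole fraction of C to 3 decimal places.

x_C = 0.443

Raoult's law: Kᵢ = Pᵢˢᵃᵗ/P = Pᵢˢᵃᵗ/285.6.
  K_A = 1045.0/285.6 = 3.65896, K_B = 653.7/285.6 = 2.28887, K_C = 190.2/285.6 = 0.66597, K_D = 84.3/285.6 = 0.29517
Rachford–Rice: g(ψ) = Σ zᵢ(Kᵢ−1)/(1+ψ(Kᵢ−1)) = 0.
Check two-phase: ΣzᵢKᵢ = 1.819 > 1 and Σzᵢ/Kᵢ = 1.192 > 1, so g(0) = 0.819 > 0 and g(1) = -0.192 < 0.
Newton iteration, ψ⁰ = 0.5:
  ψ = 0.500: g = 0.2062, g' = -0.737 → ψ = 0.780
  ψ = 0.780: g = 0.0073, g' = -0.746 → ψ = 0.790
Converged at ψ = 0.790.
Compositions from xᵢ = zᵢ/(1+ψ(Kᵢ−1)), yᵢ = Kᵢxᵢ:
  A: x = 0.086, y = 0.314
  B: x = 0.126, y = 0.289
  C: x = 0.443, y = 0.295
  D: x = 0.345, y = 0.102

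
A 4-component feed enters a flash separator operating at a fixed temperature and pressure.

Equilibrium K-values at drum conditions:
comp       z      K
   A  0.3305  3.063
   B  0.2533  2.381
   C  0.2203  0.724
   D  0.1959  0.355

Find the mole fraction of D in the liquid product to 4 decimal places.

Material balance + equilibrium reduce to Σ zᵢ(Kᵢ−1)/(1+V/F(Kᵢ−1)) = 0.
g(0) = ΣzᵢKᵢ − 1 = 0.8445 and g(1) = 1 − Σzᵢ/Kᵢ = -0.0704, so a root lies in (0, 1).
Newton iteration, V/F⁰ = 0.5:
  V/F = 0.5000: g = 0.28551, g' = -0.7100 → V/F = 0.9021
  V/F = 0.9021: g = 0.01092, g' = -0.7635 → V/F = 0.9164
  V/F = 0.9164: g = -0.00012, g' = -0.7799 → V/F = 0.9163
Converged at V/F = 0.9163.
Compositions from xᵢ = zᵢ/(1+V/F(Kᵢ−1)), yᵢ = Kᵢxᵢ:
  A: x = 0.1143, y = 0.3503
  B: x = 0.1118, y = 0.2662
  C: x = 0.2949, y = 0.2135
  D: x = 0.4790, y = 0.1700

x_D = 0.4790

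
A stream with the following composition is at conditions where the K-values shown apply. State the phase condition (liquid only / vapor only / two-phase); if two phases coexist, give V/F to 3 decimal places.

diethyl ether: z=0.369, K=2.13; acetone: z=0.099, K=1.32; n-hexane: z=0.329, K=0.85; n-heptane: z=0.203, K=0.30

ΣzᵢKᵢ = 1.257; Σzᵢ/Kᵢ = 1.312.
Both exceed 1, so a two-phase solution exists.
Material balance + equilibrium reduce to Σ zᵢ(Kᵢ−1)/(1+ψ(Kᵢ−1)) = 0.
Newton iteration, ψ⁰ = 0.5:
  ψ = 0.500: g = 0.0218, g' = -0.444 → ψ = 0.549
  ψ = 0.549: g = -0.0003, g' = -0.458 → ψ = 0.548
Converged at ψ = 0.548.

two-phase, V/F = 0.548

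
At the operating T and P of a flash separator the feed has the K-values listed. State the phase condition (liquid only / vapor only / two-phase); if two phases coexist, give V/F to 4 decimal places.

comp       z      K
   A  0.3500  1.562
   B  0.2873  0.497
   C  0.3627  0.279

ΣzᵢKᵢ = 0.7907; Σzᵢ/Kᵢ = 2.1021.
Since ΣzᵢKᵢ < 1 the mixture is below its bubble point — single liquid phase.

liquid only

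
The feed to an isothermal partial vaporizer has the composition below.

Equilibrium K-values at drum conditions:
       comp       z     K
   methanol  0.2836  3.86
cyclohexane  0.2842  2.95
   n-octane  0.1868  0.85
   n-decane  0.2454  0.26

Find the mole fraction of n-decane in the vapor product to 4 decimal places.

y_n-decane = 0.1531

Let ψ = V/F and solve Σ zᵢ(Kᵢ−1)/(1+ψ(Kᵢ−1)) = 0.
Feasibility: ΣzᵢKᵢ = 2.1557, Σzᵢ/Kᵢ = 1.3334 — both > 1, two phases present.
Newton–Raphson from ψ = 0.58:
  ψ = 0.5800: g = 0.21629, g' = -0.9836 → ψ = 0.7999
  ψ = 0.7999: g = -0.01364, g' = -1.1919 → ψ = 0.7885
  ψ = 0.7885: g = -0.00015, g' = -1.1667 → ψ = 0.7883
Converged at ψ = 0.7883.
Compositions from xᵢ = zᵢ/(1+ψ(Kᵢ−1)), yᵢ = Kᵢxᵢ:
  methanol: x = 0.0871, y = 0.3364
  cyclohexane: x = 0.1120, y = 0.3304
  n-octane: x = 0.2119, y = 0.1801
  n-decane: x = 0.5890, y = 0.1531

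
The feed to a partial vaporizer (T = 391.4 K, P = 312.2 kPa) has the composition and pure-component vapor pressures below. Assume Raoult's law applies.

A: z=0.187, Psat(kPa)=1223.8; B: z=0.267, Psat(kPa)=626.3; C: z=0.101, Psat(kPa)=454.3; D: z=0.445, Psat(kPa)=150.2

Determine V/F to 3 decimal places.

V/F = 0.716

Raoult's law: Kᵢ = Pᵢˢᵃᵗ/P = Pᵢˢᵃᵗ/312.2.
  K_A = 1223.8/312.2 = 3.91992, K_B = 626.3/312.2 = 2.00609, K_C = 454.3/312.2 = 1.45516, K_D = 150.2/312.2 = 0.48110
Material balance + equilibrium reduce to Σ zᵢ(Kᵢ−1)/(1+V/F(Kᵢ−1)) = 0.
Check two-phase: ΣzᵢKᵢ = 1.630 > 1 and Σzᵢ/Kᵢ = 1.175 > 1, so g(0) = 0.630 > 0 and g(1) = -0.175 < 0.
Newton–Raphson from V/F = 0.46:
  V/F = 0.460: g = 0.1514, g' = -0.638 → V/F = 0.697
  V/F = 0.697: g = 0.0107, g' = -0.573 → V/F = 0.716
Converged at V/F = 0.716.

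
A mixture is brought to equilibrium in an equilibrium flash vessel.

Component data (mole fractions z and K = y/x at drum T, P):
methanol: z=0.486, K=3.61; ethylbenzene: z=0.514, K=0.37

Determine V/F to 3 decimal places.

V/F = 0.574

Material balance + equilibrium reduce to Σ zᵢ(Kᵢ−1)/(1+V/F(Kᵢ−1)) = 0.
Feasibility: ΣzᵢKᵢ = 1.945, Σzᵢ/Kᵢ = 1.524 — both > 1, two phases present.
Newton–Raphson from V/F = 0.54:
  V/F = 0.540: g = 0.0357, g' = -1.039 → V/F = 0.574
Converged at V/F = 0.574.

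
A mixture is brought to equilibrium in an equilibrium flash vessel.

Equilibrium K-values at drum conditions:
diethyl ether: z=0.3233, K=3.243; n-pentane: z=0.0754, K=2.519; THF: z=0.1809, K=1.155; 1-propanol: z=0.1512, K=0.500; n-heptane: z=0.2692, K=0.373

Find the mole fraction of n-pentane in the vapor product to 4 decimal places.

y_n-pentane = 0.0976

Newton iteration, ψ⁰ = 0.5:
  ψ = 0.5000: g = 0.08626, g' = -0.7131 → ψ = 0.6210
  ψ = 0.6210: g = 0.00152, g' = -0.6971 → ψ = 0.6232
Converged at ψ = 0.6232.
Compositions from xᵢ = zᵢ/(1+ψ(Kᵢ−1)), yᵢ = Kᵢxᵢ:
  diethyl ether: x = 0.1348, y = 0.4373
  n-pentane: x = 0.0387, y = 0.0976
  THF: x = 0.1650, y = 0.1905
  1-propanol: x = 0.2196, y = 0.1098
  n-heptane: x = 0.4418, y = 0.1648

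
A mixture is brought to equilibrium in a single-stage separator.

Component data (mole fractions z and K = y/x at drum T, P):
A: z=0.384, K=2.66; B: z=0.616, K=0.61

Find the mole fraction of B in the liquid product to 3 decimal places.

x_B = 0.810

Let ψ = V/F and solve Σ zᵢ(Kᵢ−1)/(1+ψ(Kᵢ−1)) = 0.
g(0) = ΣzᵢKᵢ − 1 = 0.397 and g(1) = 1 − Σzᵢ/Kᵢ = -0.154, so a root lies in (0, 1).
Binary case is linear: z₁(K₁−1)(1+ψ(K₂−1)) + z₂(K₂−1)(1+ψ(K₁−1)) = 0
⇒ ψ = [z₁(K₁−1)+z₂(K₂−1)] / [−(K₁−1)(K₂−1)] = 0.3972/0.6474 = 0.614
Compositions from xᵢ = zᵢ/(1+ψ(Kᵢ−1)), yᵢ = Kᵢxᵢ:
  A: x = 0.190, y = 0.506
  B: x = 0.810, y = 0.494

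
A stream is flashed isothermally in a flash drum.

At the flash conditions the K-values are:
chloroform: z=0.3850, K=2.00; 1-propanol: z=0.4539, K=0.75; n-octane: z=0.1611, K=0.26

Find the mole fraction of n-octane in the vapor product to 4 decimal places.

Material balance + equilibrium reduce to Σ zᵢ(Kᵢ−1)/(1+β(Kᵢ−1)) = 0.
g(0) = ΣzᵢKᵢ − 1 = 0.1523 and g(1) = 1 − Σzᵢ/Kᵢ = -0.4173, so a root lies in (0, 1).
Iterate (Newton) starting at β = 0.68:
  β = 0.6800: g = -0.14751, g' = -0.5350 → β = 0.4043
  β = 0.4043: g = -0.02218, g' = -0.4100 → β = 0.3502
  β = 0.3502: g = -0.00013, g' = -0.4060 → β = 0.3499
Converged at β = 0.3499.
Compositions from xᵢ = zᵢ/(1+β(Kᵢ−1)), yᵢ = Kᵢxᵢ:
  chloroform: x = 0.2852, y = 0.5704
  1-propanol: x = 0.4974, y = 0.3731
  n-octane: x = 0.2174, y = 0.0565

y_n-octane = 0.0565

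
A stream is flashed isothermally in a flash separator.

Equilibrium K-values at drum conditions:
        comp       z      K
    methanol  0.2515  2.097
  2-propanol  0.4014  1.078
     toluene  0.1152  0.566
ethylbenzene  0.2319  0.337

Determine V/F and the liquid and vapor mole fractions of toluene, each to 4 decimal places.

V/F = 0.2689, x_toluene = 0.1304, y_toluene = 0.0738

Material balance + equilibrium reduce to Σ zᵢ(Kᵢ−1)/(1+V/F(Kᵢ−1)) = 0.
Check two-phase: ΣzᵢKᵢ = 1.1035 > 1 and Σzᵢ/Kᵢ = 1.3840 > 1, so g(0) = 0.1035 > 0 and g(1) = -0.3840 < 0.
Iterate (Newton) starting at V/F = 0.47:
  V/F = 0.4700: g = -0.07391, g' = -0.3834 → V/F = 0.2772
  V/F = 0.2772: g = -0.00300, g' = -0.3614 → V/F = 0.2689
Converged at V/F = 0.2689.
Compositions from xᵢ = zᵢ/(1+V/F(Kᵢ−1)), yᵢ = Kᵢxᵢ:
  methanol: x = 0.1942, y = 0.4073
  2-propanol: x = 0.3932, y = 0.4238
  toluene: x = 0.1304, y = 0.0738
  ethylbenzene: x = 0.2822, y = 0.0951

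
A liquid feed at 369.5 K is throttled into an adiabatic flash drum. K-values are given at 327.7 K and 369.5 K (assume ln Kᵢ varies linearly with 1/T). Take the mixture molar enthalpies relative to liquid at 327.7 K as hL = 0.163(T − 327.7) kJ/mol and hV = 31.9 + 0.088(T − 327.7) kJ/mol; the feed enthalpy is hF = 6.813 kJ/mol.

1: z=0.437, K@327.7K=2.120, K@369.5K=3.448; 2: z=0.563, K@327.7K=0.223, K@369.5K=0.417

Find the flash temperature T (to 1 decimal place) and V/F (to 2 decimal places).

T = 336.1 K, V/F = 0.17

Adiabatic flash: solve Rachford–Rice at each trial T, then check hF = ψ·hV(T) + (1−ψ)·hL(T).
  T = 327.7 K: K = (2.120, 0.223), RR gives ψ = 0.060, H_out = 1.906 kJ/mol
  T = 369.5 K: K = (3.448, 0.417), RR gives ψ = 0.520, H_out = 21.759 kJ/mol
  T = 348.6 K: K = (2.743, 0.311), RR gives ψ = 0.311, H_out = 12.842 kJ/mol
  T = 338.1 K: K = (2.420, 0.264), RR gives ψ = 0.198, H_out = 7.842 kJ/mol
  T = 332.9 K: K = (2.267, 0.243), RR gives ψ = 0.133, H_out = 5.042 kJ/mol
  T = 335.5 K: K = (2.343, 0.254), RR gives ψ = 0.166, H_out = 6.477 kJ/mol
  T = 336.8 K: K = (2.381, 0.259), RR gives ψ = 0.182, H_out = 7.167 kJ/mol
Linear interpolation between T = 335.5 (H_out = 6.477) and T = 336.8 (H_out = 7.167) on hF = 6.813 gives T ≈ 336.1 K, at which ψ = 0.17.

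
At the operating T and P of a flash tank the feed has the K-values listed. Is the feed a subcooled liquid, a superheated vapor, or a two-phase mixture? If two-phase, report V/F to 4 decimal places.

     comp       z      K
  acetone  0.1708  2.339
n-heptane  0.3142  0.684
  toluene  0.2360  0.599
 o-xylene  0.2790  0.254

ΣzᵢKᵢ = 0.8266; Σzᵢ/Kᵢ = 2.0248.
Since ΣzᵢKᵢ < 1 the mixture is below its bubble point — single liquid phase.

subcooled liquid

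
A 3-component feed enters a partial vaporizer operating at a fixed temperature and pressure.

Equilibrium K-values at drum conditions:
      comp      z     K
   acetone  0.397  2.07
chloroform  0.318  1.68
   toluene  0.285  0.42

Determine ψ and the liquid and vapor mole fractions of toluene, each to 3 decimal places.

Material balance + equilibrium reduce to Σ zᵢ(Kᵢ−1)/(1+ψ(Kᵢ−1)) = 0.
Check two-phase: ΣzᵢKᵢ = 1.476 > 1 and Σzᵢ/Kᵢ = 1.060 > 1, so g(0) = 0.476 > 0 and g(1) = -0.060 < 0.
Newton iteration, ψ⁰ = 0.48:
  ψ = 0.480: g = 0.2146, g' = -0.466 → ψ = 0.940
  ψ = 0.940: g = -0.0200, g' = -0.632 → ψ = 0.909
  ψ = 0.909: g = -0.0005, g' = -0.602 → ψ = 0.908
Converged at ψ = 0.908.
Compositions from xᵢ = zᵢ/(1+ψ(Kᵢ−1)), yᵢ = Kᵢxᵢ:
  acetone: x = 0.201, y = 0.417
  chloroform: x = 0.197, y = 0.330
  toluene: x = 0.602, y = 0.253

ψ = 0.908, x_toluene = 0.602, y_toluene = 0.253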